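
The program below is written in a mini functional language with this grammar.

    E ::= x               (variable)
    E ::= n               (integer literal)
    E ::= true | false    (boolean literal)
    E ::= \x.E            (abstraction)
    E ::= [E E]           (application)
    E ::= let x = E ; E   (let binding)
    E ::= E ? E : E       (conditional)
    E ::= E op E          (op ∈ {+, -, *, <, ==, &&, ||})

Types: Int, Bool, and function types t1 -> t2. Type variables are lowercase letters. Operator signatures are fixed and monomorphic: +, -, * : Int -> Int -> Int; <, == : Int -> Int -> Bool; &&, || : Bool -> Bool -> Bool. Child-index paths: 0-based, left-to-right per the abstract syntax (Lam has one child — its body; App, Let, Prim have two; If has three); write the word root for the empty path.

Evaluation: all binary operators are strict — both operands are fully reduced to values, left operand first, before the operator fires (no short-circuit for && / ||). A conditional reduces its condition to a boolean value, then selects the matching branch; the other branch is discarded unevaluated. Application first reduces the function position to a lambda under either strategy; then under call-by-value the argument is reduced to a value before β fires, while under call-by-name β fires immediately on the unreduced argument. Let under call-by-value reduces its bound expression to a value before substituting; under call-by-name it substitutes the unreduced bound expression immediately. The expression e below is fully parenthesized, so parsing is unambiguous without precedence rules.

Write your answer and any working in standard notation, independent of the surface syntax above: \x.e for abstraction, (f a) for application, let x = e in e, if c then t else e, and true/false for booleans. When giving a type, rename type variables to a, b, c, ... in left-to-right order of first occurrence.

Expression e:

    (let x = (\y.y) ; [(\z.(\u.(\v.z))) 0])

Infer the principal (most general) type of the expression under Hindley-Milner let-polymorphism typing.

Answer: a -> b -> Int

Working:
y : a
\y._ : a -> a
let x : forall. a -> a
z : b
\v._ : d -> b
\u._ : c -> d -> b
\z._ : b -> c -> d -> b
  unify b -> c -> d -> b ~ Int -> e
  unify b ~ Int
  unify c -> d -> Int ~ e
_ _ : c -> d -> Int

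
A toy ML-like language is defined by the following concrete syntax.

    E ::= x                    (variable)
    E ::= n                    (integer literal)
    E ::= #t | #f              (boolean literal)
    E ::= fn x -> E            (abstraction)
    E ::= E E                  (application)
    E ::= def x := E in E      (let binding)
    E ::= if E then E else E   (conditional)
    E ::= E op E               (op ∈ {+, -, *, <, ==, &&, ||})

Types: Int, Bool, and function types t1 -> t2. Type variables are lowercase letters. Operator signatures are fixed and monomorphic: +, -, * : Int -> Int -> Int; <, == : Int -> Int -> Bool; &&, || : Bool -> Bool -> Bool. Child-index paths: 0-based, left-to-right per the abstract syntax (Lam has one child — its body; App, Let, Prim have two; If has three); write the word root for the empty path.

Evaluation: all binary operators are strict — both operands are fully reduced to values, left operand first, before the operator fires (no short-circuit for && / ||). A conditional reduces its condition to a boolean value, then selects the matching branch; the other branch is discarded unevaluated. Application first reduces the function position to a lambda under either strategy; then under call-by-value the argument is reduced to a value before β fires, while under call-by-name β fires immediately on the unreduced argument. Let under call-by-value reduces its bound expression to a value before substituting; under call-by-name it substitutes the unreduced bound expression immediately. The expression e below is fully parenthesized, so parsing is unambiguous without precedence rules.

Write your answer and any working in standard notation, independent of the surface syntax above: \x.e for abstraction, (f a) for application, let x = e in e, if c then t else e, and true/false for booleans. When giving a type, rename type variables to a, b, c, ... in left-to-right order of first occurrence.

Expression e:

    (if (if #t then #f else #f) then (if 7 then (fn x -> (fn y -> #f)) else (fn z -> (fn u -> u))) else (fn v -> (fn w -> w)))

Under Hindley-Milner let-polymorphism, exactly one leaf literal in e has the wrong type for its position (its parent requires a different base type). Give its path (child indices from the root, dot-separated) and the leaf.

Answer: 1.0 : 7

Trace:
  unify Bool ~ Bool
  unify Bool ~ Bool
  unify Bool ~ Bool
  unify Int ~ Bool
  FAIL: mismatch Int ~ Bool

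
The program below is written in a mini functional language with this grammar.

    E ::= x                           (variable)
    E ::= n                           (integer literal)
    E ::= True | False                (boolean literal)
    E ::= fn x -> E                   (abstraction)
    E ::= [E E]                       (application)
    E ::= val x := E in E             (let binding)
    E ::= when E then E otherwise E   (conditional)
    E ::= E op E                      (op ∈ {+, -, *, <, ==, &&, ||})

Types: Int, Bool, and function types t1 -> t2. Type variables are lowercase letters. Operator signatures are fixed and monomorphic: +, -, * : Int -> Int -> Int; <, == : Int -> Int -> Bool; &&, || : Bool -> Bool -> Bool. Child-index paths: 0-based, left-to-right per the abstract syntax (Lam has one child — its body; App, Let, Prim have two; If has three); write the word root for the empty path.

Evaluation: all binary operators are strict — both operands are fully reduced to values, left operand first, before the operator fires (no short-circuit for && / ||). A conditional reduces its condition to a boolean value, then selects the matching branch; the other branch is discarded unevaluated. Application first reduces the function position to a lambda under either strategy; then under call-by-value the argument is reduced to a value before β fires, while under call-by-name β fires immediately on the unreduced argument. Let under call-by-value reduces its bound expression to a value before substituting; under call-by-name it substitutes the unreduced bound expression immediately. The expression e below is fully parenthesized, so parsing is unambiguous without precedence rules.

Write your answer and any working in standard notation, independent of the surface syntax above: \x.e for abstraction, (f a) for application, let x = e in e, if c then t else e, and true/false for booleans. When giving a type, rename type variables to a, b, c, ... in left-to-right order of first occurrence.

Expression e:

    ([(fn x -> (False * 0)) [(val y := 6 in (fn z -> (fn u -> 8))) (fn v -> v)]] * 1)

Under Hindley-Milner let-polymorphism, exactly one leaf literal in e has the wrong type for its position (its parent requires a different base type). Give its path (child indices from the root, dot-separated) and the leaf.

Working:
  unify Bool ~ Int
  FAIL: mismatch Bool ~ Int

Answer: 0.0.0.0 : false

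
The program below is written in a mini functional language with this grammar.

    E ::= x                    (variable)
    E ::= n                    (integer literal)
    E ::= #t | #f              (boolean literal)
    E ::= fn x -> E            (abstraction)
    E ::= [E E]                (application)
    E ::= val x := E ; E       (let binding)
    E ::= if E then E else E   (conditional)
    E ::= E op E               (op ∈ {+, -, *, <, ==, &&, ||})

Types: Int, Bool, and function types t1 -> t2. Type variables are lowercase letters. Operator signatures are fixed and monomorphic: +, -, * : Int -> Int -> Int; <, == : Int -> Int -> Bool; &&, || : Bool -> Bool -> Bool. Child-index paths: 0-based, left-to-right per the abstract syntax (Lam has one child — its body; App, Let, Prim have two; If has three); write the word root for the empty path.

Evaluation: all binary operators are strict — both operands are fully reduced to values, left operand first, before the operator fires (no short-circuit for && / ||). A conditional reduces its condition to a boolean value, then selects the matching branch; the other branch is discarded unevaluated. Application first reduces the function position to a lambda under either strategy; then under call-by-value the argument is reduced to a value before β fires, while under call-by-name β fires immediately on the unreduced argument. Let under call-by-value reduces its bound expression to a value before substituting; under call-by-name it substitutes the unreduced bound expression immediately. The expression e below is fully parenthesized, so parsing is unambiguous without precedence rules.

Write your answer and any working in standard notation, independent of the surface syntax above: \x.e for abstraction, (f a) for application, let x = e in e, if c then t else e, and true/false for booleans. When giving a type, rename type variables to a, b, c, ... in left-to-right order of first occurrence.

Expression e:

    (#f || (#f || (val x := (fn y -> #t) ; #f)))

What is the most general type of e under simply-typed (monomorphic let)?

Trace:
  unify Bool ~ Bool
  unify Bool ~ Bool
\y._ : a -> Bool
let x : a -> Bool
  unify Bool ~ Bool
  unify Bool ~ Bool

Answer: Bool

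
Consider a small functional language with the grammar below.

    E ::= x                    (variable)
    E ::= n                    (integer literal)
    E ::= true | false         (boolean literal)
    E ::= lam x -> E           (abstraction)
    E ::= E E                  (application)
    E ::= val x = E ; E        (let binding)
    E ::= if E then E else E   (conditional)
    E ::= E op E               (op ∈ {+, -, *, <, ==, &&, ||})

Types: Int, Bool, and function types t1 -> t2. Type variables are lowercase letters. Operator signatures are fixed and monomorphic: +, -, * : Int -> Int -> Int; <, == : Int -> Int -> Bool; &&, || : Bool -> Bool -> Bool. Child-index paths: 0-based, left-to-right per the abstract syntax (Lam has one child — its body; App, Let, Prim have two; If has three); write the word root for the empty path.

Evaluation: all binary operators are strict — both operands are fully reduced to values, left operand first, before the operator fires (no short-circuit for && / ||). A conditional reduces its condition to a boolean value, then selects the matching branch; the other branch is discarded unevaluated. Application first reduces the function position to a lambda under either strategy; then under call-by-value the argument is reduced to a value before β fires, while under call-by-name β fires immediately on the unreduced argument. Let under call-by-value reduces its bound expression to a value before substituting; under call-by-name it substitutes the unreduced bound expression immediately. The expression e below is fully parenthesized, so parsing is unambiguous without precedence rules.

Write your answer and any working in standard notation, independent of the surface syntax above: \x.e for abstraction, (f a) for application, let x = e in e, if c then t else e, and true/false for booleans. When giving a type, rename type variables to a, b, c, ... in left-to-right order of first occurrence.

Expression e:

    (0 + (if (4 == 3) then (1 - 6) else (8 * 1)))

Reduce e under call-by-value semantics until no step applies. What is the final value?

Derivation:
step 0: (0 + (if (4 == 3) then (1 - 6) else (8 * 1)))
step 1: [delta@1.0] (0 + (if false then (1 - 6) else (8 * 1)))
step 2: [if@1] (0 + (8 * 1))
step 3: [delta@1] (0 + 8)
step 4: [delta@root] 8

Answer: 8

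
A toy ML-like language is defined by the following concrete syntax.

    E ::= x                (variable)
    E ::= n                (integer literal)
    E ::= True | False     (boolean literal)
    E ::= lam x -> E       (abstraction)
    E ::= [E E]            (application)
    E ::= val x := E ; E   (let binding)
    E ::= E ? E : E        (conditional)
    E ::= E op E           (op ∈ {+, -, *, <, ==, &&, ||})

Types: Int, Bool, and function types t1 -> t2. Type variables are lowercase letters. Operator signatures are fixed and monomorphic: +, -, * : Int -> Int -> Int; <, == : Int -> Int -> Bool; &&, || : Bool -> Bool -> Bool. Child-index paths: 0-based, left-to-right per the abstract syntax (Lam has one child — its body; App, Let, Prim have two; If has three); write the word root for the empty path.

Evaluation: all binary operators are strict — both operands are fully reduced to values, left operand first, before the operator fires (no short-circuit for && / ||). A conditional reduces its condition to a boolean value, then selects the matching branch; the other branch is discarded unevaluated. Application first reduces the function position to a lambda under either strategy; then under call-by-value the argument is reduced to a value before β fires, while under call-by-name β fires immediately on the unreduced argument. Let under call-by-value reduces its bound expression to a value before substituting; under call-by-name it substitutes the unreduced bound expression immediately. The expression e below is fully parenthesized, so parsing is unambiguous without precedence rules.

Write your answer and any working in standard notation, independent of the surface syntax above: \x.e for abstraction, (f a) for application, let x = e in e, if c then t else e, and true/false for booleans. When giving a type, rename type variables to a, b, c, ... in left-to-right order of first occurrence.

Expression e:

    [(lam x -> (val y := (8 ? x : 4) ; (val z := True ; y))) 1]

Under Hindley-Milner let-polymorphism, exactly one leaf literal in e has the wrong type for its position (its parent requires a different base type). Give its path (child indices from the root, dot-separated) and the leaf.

Answer: 0.0.0.0 : 8

Trace:
  unify Int ~ Bool
  FAIL: mismatch Int ~ Bool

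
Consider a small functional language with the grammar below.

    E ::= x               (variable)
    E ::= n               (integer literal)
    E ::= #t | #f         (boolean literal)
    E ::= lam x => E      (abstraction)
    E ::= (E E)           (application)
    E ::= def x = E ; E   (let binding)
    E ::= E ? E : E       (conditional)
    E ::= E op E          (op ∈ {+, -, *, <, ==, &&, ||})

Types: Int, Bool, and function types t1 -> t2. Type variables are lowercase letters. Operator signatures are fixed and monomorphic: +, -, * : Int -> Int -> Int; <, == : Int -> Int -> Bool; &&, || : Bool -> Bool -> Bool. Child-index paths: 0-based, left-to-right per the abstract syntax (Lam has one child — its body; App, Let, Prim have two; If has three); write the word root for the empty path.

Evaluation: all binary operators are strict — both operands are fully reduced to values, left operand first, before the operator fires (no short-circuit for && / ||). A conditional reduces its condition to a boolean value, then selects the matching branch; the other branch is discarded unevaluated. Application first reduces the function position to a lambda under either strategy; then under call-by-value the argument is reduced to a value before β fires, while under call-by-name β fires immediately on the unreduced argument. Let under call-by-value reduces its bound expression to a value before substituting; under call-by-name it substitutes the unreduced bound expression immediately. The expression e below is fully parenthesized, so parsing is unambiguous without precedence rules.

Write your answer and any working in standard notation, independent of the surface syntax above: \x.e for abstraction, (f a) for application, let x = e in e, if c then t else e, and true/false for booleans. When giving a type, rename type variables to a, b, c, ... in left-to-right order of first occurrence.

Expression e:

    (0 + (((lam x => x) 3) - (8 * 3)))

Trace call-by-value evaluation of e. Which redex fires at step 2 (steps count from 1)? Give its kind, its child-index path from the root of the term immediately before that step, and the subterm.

Trace:
step 0: (0 + (((\x.x) 3) - (8 * 3)))
step 1: [beta@1.0] (0 + (3 - (8 * 3)))
step 2: [delta@1.1] (0 + (3 - 24))

Answer: delta at 1.1 : (8 * 3)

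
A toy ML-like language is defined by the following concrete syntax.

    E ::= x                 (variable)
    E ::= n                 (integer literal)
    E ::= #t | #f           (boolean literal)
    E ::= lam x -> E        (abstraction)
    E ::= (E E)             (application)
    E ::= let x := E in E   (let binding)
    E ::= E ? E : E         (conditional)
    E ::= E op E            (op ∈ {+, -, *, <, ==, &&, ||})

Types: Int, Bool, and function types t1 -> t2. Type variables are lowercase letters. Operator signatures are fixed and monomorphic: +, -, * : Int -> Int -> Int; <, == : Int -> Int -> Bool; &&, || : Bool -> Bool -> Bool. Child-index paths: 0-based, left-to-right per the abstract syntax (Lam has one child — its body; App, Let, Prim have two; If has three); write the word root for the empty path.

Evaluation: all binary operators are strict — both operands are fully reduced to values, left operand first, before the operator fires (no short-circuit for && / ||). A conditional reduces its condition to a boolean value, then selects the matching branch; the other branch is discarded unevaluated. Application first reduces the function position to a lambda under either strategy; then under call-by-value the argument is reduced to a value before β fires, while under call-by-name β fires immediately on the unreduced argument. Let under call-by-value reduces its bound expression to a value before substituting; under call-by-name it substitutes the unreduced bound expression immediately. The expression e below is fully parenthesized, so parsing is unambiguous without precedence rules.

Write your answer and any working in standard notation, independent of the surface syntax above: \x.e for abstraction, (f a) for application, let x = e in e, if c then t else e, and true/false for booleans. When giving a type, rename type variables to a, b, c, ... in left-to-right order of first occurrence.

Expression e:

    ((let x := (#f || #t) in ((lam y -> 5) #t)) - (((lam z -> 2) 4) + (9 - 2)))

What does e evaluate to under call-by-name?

Derivation:
step 0: ((let x = (false || true) in ((\y.5) true)) - (((\z.2) 4) + (9 - 2)))
step 1: [let@0] (((\y.5) true) - (((\z.2) 4) + (9 - 2)))
step 2: [beta@0] (5 - (((\z.2) 4) + (9 - 2)))
step 3: [beta@1.0] (5 - (2 + (9 - 2)))
step 4: [delta@1.1] (5 - (2 + 7))
step 5: [delta@1] (5 - 9)
step 6: [delta@root] -4

Answer: -4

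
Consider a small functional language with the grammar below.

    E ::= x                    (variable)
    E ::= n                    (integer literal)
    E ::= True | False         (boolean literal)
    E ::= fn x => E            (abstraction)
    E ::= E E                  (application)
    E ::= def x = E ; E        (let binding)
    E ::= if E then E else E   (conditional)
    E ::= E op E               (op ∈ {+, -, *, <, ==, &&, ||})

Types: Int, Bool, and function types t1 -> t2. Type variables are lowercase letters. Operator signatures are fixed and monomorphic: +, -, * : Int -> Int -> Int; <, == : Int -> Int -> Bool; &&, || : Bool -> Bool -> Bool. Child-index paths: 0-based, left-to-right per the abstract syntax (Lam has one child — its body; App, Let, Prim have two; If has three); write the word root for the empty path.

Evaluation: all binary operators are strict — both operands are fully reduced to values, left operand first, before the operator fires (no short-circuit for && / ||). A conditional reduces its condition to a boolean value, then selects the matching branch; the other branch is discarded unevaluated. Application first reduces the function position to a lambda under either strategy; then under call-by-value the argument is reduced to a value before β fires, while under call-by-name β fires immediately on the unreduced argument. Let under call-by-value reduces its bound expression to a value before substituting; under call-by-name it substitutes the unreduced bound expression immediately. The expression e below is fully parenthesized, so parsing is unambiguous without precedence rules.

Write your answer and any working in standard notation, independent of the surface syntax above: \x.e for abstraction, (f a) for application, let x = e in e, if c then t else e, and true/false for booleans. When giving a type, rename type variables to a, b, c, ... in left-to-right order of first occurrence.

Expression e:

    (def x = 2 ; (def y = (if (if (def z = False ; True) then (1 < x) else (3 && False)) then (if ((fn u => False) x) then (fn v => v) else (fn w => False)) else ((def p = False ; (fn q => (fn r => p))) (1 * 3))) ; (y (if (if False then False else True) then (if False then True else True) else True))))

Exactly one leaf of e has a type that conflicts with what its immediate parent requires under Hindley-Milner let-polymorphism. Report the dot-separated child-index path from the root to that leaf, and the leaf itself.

Trace:
let x : Int
let z : Bool
  unify Bool ~ Bool
  unify Int ~ Int
x : Int
  unify Int ~ Int
  unify Int ~ Bool
  FAIL: mismatch Int ~ Bool

Answer: 1.0.0.2.0 : 3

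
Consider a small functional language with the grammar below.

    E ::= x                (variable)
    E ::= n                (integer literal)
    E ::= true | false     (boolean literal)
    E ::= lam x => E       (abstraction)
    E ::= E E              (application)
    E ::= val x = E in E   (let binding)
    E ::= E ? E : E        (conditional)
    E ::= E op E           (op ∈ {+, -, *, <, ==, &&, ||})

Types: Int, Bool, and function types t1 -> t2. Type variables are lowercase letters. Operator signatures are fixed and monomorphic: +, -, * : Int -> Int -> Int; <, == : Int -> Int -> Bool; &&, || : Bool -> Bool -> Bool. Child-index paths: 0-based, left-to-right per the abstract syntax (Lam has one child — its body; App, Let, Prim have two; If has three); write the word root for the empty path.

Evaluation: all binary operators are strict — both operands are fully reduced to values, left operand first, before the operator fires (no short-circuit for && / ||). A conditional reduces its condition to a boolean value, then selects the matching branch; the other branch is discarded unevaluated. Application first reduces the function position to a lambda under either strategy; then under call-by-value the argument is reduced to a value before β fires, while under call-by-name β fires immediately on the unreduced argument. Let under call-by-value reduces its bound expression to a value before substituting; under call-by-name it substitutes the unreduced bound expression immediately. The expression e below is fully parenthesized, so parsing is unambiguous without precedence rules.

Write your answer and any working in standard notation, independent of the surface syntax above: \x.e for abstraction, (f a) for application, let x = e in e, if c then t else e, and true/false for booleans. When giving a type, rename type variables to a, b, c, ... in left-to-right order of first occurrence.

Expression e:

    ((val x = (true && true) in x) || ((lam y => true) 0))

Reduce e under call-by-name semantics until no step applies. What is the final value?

Trace:
step 0: ((let x = (true && true) in x) || ((\y.true) 0))
step 1: [let@0] ((true && true) || ((\y.true) 0))
step 2: [delta@0] (true || ((\y.true) 0))
step 3: [beta@1] (true || true)
step 4: [delta@root] true

Answer: true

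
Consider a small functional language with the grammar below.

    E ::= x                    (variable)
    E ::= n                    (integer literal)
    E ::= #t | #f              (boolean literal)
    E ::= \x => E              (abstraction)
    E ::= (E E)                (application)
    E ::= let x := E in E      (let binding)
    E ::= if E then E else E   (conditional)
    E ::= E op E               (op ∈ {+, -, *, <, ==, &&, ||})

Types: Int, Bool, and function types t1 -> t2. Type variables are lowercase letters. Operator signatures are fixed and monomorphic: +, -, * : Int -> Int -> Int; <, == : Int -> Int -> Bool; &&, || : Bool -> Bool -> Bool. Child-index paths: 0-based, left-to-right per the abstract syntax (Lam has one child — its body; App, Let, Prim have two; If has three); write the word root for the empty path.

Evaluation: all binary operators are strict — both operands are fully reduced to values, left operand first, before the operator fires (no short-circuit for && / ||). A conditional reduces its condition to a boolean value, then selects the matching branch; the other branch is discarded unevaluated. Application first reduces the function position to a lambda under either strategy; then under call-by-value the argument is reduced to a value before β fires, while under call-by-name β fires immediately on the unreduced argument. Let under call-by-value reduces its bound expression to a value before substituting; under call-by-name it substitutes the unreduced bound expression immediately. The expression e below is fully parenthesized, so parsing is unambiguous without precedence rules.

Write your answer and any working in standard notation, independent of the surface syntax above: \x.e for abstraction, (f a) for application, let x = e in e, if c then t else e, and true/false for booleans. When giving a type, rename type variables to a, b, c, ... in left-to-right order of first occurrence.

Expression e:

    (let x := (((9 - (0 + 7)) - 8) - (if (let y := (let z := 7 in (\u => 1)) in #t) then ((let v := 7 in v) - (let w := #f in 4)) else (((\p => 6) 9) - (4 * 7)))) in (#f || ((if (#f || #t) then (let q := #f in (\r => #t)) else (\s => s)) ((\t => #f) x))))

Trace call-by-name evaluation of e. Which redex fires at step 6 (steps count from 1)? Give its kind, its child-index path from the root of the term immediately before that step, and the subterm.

Answer: delta at root : (false || true)

Derivation:
step 0: (let x = (((9 - (0 + 7)) - 8) - (if (let y = (let z = 7 in (\u.1)) in true) then ((let v = 7 in v) - (let w = false in 4)) else (((\p.6) 9) - (4 * 7)))) in (false || ((if (false || true) then (let q = false in (\r.true)) else (\s.s)) ((\t.false) x))))
step 1: [let@root] (false || ((if (false || true) then (let q = false in (\r.true)) else (\s.s)) ((\t.false) (((9 - (0 + 7)) - 8) - (if (let y = (let z = 7 in (\u.1)) in true) then ((let v = 7 in v) - (let w = false in 4)) else (((\p.6) 9) - (4 * 7)))))))
step 2: [delta@1.0.0] (false || ((if true then (let q = false in (\r.true)) else (\s.s)) ((\t.false) (((9 - (0 + 7)) - 8) - (if (let y = (let z = 7 in (\u.1)) in true) then ((let v = 7 in v) - (let w = false in 4)) else (((\p.6) 9) - (4 * 7)))))))
step 3: [if@1.0] (false || ((let q = false in (\r.true)) ((\t.false) (((9 - (0 + 7)) - 8) - (if (let y = (let z = 7 in (\u.1)) in true) then ((let v = 7 in v) - (let w = false in 4)) else (((\p.6) 9) - (4 * 7)))))))
step 4: [let@1.0] (false || ((\r.true) ((\t.false) (((9 - (0 + 7)) - 8) - (if (let y = (let z = 7 in (\u.1)) in true) then ((let v = 7 in v) - (let w = false in 4)) else (((\p.6) 9) - (4 * 7)))))))
step 5: [beta@1] (false || true)
step 6: [delta@root] true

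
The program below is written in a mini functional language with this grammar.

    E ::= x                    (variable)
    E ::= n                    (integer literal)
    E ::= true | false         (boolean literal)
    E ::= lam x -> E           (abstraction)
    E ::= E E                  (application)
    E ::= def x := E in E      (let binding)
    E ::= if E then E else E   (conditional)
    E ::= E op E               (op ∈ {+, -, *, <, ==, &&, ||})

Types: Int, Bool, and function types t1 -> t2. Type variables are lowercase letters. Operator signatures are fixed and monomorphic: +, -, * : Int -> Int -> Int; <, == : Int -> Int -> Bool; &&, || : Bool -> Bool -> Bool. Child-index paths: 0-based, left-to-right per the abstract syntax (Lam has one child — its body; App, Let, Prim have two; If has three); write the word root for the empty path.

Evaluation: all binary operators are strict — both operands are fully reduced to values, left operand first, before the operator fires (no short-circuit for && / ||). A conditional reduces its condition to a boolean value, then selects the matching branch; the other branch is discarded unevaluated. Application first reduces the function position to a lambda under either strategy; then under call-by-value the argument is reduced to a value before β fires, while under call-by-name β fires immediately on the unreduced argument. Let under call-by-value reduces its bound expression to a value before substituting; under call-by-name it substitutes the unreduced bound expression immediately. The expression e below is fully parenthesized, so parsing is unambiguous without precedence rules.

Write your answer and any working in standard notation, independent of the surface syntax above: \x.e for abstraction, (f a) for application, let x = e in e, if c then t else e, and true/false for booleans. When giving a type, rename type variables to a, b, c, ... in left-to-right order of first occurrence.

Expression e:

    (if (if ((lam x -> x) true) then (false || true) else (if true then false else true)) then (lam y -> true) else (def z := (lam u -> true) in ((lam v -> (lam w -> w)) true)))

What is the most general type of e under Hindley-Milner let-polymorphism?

Answer: Bool -> Bool

Working:
x : a
\x._ : a -> a
  unify a -> a ~ Bool -> b
  unify a ~ Bool
  unify Bool ~ b
_ _ : Bool
  unify Bool ~ Bool
  unify Bool ~ Bool
  unify Bool ~ Bool
  unify Bool ~ Bool
  unify Bool ~ Bool
  unify Bool ~ Bool
  unify Bool ~ Bool
\y._ : c -> Bool
\u._ : d -> Bool
let z : forall. d -> Bool
w : f
\w._ : f -> f
\v._ : e -> f -> f
  unify e -> f -> f ~ Bool -> g
  unify e ~ Bool
  unify f -> f ~ g
_ _ : f -> f
  unify c -> Bool ~ f -> f
  unify c ~ f
  unify Bool ~ f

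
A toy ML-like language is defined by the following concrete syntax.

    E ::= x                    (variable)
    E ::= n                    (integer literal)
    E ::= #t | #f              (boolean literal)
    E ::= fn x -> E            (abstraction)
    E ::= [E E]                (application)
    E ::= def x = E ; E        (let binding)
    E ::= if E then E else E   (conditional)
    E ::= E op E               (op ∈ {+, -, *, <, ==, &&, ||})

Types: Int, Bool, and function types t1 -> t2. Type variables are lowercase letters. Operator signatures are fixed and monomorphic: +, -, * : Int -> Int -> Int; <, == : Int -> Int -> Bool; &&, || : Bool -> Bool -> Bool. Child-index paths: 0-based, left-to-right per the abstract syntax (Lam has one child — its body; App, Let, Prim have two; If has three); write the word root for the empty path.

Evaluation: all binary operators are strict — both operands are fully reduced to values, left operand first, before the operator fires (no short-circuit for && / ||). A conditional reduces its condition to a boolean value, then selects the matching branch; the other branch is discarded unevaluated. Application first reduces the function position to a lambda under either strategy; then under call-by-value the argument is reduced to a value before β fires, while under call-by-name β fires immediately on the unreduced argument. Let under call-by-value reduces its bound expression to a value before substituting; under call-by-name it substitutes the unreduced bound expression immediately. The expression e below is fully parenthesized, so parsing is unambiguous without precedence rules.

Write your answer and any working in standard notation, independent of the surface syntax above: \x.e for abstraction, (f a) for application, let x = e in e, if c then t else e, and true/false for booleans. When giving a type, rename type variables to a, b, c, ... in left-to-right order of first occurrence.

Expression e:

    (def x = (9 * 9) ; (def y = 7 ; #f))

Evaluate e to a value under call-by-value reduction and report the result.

Answer: false

Working:
step 0: (let x = (9 * 9) in (let y = 7 in false))
step 1: [delta@0] (let x = 81 in (let y = 7 in false))
step 2: [let@root] (let y = 7 in false)
step 3: [let@root] false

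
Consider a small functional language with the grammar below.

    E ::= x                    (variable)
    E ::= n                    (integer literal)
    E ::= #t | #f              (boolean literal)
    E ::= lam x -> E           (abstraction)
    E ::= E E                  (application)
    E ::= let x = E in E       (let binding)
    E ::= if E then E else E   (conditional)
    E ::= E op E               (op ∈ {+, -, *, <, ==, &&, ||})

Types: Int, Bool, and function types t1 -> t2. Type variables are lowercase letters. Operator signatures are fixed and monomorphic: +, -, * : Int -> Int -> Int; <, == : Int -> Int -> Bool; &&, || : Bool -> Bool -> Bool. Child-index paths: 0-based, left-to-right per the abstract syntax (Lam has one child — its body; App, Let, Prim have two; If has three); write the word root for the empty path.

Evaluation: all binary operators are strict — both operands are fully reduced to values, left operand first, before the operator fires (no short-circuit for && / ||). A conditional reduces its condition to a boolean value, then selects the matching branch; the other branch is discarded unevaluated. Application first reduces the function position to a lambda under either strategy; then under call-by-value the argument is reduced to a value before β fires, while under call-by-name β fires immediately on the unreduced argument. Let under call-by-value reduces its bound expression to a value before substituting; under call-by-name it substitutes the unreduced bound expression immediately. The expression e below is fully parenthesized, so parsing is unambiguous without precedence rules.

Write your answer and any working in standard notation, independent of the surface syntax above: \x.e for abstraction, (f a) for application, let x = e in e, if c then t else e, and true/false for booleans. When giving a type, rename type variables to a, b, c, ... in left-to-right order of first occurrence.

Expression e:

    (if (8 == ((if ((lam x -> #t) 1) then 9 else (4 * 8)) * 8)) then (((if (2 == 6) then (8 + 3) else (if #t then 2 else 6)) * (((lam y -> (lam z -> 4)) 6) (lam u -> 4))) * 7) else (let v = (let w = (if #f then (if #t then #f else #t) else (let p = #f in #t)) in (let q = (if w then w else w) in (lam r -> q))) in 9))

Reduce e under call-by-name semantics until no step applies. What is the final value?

Answer: 9

Derivation:
step 0: (if (8 == ((if ((\x.true) 1) then 9 else (4 * 8)) * 8)) then (((if (2 == 6) then (8 + 3) else (if true then 2 else 6)) * (((\y.(\z.4)) 6) (\u.4))) * 7) else (let v = (let w = (if false then (if true then false else true) else (let p = false in true)) in (let q = (if w then w else w) in (\r.q))) in 9))
step 1: [beta@0.1.0.0] (if (8 == ((if true then 9 else (4 * 8)) * 8)) then (((if (2 == 6) then (8 + 3) else (if true then 2 else 6)) * (((\y.(\z.4)) 6) (\u.4))) * 7) else (let v = (let w = (if false then (if true then false else true) else (let p = false in true)) in (let q = (if w then w else w) in (\r.q))) in 9))
step 2: [if@0.1.0] (if (8 == (9 * 8)) then (((if (2 == 6) then (8 + 3) else (if true then 2 else 6)) * (((\y.(\z.4)) 6) (\u.4))) * 7) else (let v = (let w = (if false then (if true then false else true) else (let p = false in true)) in (let q = (if w then w else w) in (\r.q))) in 9))
step 3: [delta@0.1] (if (8 == 72) then (((if (2 == 6) then (8 + 3) else (if true then 2 else 6)) * (((\y.(\z.4)) 6) (\u.4))) * 7) else (let v = (let w = (if false then (if true then false else true) else (let p = false in true)) in (let q = (if w then w else w) in (\r.q))) in 9))
step 4: [delta@0] (if false then (((if (2 == 6) then (8 + 3) else (if true then 2 else 6)) * (((\y.(\z.4)) 6) (\u.4))) * 7) else (let v = (let w = (if false then (if true then false else true) else (let p = false in true)) in (let q = (if w then w else w) in (\r.q))) in 9))
step 5: [if@root] (let v = (let w = (if false then (if true then false else true) else (let p = false in true)) in (let q = (if w then w else w) in (\r.q))) in 9)
step 6: [let@root] 9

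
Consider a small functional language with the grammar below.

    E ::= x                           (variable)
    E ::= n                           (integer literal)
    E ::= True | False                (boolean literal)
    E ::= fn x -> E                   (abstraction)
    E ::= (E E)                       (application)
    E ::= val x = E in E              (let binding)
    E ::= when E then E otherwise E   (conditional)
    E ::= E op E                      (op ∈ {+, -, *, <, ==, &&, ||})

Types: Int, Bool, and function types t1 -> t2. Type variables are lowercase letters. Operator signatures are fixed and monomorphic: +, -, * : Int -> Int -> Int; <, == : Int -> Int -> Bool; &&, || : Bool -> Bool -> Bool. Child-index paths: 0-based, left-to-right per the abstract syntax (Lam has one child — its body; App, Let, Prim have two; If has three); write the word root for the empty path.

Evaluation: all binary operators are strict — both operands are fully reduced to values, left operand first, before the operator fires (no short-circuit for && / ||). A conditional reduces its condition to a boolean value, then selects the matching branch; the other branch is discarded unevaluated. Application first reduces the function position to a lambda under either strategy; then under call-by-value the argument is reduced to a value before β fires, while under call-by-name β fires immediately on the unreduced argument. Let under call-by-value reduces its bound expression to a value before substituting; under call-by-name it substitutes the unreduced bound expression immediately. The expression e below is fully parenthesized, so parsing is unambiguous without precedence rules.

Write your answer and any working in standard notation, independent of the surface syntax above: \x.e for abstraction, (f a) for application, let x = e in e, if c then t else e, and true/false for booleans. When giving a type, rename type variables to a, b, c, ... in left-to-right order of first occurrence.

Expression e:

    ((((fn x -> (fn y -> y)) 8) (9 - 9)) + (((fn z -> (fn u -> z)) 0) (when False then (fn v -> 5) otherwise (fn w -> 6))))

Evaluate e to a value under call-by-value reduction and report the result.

Derivation:
step 0: ((((\x.(\y.y)) 8) (9 - 9)) + (((\z.(\u.z)) 0) (if false then (\v.5) else (\w.6))))
step 1: [beta@0.0] (((\y.y) (9 - 9)) + (((\z.(\u.z)) 0) (if false then (\v.5) else (\w.6))))
step 2: [delta@0.1] (((\y.y) 0) + (((\z.(\u.z)) 0) (if false then (\v.5) else (\w.6))))
step 3: [beta@0] (0 + (((\z.(\u.z)) 0) (if false then (\v.5) else (\w.6))))
step 4: [beta@1.0] (0 + ((\u.0) (if false then (\v.5) else (\w.6))))
step 5: [if@1.1] (0 + ((\u.0) (\w.6)))
step 6: [beta@1] (0 + 0)
step 7: [delta@root] 0

Answer: 0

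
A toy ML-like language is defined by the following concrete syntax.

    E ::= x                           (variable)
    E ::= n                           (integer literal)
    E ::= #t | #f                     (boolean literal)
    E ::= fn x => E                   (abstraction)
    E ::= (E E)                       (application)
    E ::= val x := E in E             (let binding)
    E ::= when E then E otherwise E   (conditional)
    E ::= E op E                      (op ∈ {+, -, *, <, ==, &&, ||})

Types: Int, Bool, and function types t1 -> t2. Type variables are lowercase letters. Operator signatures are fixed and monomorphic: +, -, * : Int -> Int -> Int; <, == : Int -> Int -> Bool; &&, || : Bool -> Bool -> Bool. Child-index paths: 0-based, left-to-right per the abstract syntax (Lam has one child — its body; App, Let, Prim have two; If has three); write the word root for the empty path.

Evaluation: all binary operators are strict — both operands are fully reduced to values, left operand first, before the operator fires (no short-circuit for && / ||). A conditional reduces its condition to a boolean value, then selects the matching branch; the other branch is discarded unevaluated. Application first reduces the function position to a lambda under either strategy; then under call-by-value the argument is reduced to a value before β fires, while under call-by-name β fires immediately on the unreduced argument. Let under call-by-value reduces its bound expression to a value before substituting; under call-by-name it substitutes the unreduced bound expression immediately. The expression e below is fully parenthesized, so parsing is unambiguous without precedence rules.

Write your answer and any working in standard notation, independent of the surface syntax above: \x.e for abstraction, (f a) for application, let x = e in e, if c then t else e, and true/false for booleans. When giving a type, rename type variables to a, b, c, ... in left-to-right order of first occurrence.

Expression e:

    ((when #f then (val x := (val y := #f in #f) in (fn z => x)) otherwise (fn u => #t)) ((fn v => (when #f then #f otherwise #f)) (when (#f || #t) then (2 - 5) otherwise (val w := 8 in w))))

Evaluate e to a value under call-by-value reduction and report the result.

Answer: true

Derivation:
step 0: ((if false then (let x = (let y = false in false) in (\z.x)) else (\u.true)) ((\v.(if false then false else false)) (if (false || true) then (2 - 5) else (let w = 8 in w))))
step 1: [if@0] ((\u.true) ((\v.(if false then false else false)) (if (false || true) then (2 - 5) else (let w = 8 in w))))
step 2: [delta@1.1.0] ((\u.true) ((\v.(if false then false else false)) (if true then (2 - 5) else (let w = 8 in w))))
step 3: [if@1.1] ((\u.true) ((\v.(if false then false else false)) (2 - 5)))
step 4: [delta@1.1] ((\u.true) ((\v.(if false then false else false)) -3))
step 5: [beta@1] ((\u.true) (if false then false else false))
step 6: [if@1] ((\u.true) false)
step 7: [beta@root] true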